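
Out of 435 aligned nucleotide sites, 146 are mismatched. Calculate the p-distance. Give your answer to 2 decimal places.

p = 146/435 = 0.335632… ≈ 0.34 (to 2 d.p.).

0.34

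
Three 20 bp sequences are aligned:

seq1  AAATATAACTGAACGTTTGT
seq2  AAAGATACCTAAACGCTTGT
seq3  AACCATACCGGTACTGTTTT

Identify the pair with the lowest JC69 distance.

seq1 and seq2

seq1–seq2: 4/20 differ, p = 0.200, d = 0.233.
seq1–seq3: 8/20 differ, p = 0.400, d = 0.572.
seq2–seq3: 8/20 differ, p = 0.400, d = 0.572.
The smallest distance is between seq1 and seq2.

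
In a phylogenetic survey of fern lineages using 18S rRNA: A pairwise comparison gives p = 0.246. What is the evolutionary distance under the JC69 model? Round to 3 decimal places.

d = −(3/4) ln(1 − 4p/3) = −0.75 ln(1 − 0.328) = −0.75 ln(0.672)
  = −0.75 × (-0.397497) = 0.298123 substitutions/site.

0.298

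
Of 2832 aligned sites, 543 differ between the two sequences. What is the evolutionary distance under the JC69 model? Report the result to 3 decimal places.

0.221

p = 543/2832 ≈ 0.191737.
d = −(3/4) ln(1 − 4p/3) = −0.75 ln(1 − 0.255649) = −0.75 ln(0.744351)
  = −0.75 × (-0.295243) = 0.221432 substitutions/site.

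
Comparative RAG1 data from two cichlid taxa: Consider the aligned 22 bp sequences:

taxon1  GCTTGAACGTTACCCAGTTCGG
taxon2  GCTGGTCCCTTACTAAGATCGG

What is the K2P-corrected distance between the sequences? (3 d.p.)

0.423

Of 22 sites, 1 differences are transitions and 6 are transversions, so P = 1/22 ≈ 0.045455 and Q = 6/22 ≈ 0.272727.
Under the Kimura two-parameter model, d = −½ ln(1 − 2P − Q) − ¼ ln(1 − 2Q).
1 − 2P − Q = 0.636363, giving −½ ln(0.636363) = 0.225993.
1 − 2Q = 0.454546, giving −¼ ln(0.454546) = 0.197114.
d = 0.225993 + 0.197114 = 0.423107.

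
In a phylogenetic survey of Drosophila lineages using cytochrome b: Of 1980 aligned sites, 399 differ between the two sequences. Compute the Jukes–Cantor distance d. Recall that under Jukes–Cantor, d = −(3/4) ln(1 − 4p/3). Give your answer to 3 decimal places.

p = 399/1980 ≈ 0.201515.
d = −(3/4) ln(1 − 4p/3) = −0.75 ln(1 − 0.268687) = −0.75 ln(0.731313)
  = −0.75 × (-0.312914) = 0.234686 substitutions/site.

0.235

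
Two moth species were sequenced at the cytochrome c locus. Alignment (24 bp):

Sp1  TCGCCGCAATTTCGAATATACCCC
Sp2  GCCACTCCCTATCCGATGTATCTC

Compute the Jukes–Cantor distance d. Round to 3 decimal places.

0.824

The sequences differ at 12 of 24 sites, so p = 12/24 = 0.5.
d = −(3/4) ln(1 − 4p/3) = −0.75 ln(1 − 0.666667) = −0.75 ln(0.333333)
  = −0.75 × (-1.098613) = 0.823960 substitutions/site.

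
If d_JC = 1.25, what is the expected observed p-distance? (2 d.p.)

0.61

p = (3/4)(1 − e^(−4d/3)) = 0.75 × (1 − e^(-1.666667)) = 0.75 × (1 − 0.188876) = 0.608343.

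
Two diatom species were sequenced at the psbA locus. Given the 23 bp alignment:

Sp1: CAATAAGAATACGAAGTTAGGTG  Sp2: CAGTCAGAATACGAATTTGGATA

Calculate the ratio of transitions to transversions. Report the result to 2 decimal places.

Transitions are A↔G and C↔T; transversions are all other mismatches.
Transitions: 4. Transversions: 2.
R = 4/2 = 2.00.

2.00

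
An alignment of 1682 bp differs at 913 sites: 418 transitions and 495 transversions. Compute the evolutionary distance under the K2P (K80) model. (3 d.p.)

P = 418/1682 ≈ 0.248514 and Q = 495/1682 ≈ 0.294293.
Under the Kimura two-parameter model, d = −½ ln(1 − 2P − Q) − ¼ ln(1 − 2Q).
1 − 2P − Q = 0.208679, giving −½ ln(0.208679) = 0.783479.
1 − 2Q = 0.411414, giving −¼ ln(0.411414) = 0.222039.
d = 0.783479 + 0.222039 = 1.005518.

1.006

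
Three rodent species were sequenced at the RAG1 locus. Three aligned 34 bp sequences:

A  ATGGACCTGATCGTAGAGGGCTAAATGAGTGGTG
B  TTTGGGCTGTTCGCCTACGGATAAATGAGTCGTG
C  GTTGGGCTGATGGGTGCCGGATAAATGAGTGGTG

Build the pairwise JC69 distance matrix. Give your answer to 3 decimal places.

A–B: 11/34 sites differ → p ≈ 0.323529, d = −0.75 ln(1 − 0.431372) = 0.423397 ≈ 0.423.
A–C: 10/34 sites differ → p ≈ 0.294118, d = −0.75 ln(1 − 0.392157) = 0.373379 ≈ 0.373.
B–C: 8/34 sites differ → p ≈ 0.235294, d = −0.75 ln(1 − 0.313725) = 0.282358 ≈ 0.282.

d(A,B) = 0.423, d(A,C) = 0.373, d(B,C) = 0.282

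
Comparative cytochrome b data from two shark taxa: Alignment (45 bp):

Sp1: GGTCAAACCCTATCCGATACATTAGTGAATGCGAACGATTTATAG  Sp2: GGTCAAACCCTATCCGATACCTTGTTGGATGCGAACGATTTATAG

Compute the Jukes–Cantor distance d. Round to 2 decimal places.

0.09

The sequences differ at 4 of 45 sites (21, 24, 25, 28), so p = 4/45 ≈ 0.088889.
d = −(3/4) ln(1 − 4p/3) = −0.75 ln(1 − 0.118519) = −0.75 ln(0.881481)
  = −0.75 × (-0.126152) = 0.094614 substitutions/site.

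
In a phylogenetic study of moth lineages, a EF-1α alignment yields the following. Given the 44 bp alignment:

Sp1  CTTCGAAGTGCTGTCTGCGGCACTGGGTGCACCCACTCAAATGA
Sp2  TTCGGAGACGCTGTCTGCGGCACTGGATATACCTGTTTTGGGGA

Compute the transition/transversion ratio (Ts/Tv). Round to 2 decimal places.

4.67

Transitions are A↔G and C↔T; transversions are all other mismatches.
Transitions: 14. Transversions: 3.
R = 14/3 = 4.666666… ≈ 4.67 (to 2 d.p.).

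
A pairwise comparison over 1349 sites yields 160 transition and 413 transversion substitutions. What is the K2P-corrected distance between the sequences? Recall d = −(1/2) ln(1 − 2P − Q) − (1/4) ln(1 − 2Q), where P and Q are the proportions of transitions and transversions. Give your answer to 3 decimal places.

P = 160/1349 ≈ 0.118606 and Q = 413/1349 ≈ 0.306153.
Under the Kimura two-parameter model, d = −½ ln(1 − 2P − Q) − ¼ ln(1 − 2Q).
1 − 2P − Q = 0.456635, giving −½ ln(0.456635) = 0.391935.
1 − 2Q = 0.387694, giving −¼ ln(0.387694) = 0.236885.
d = 0.391935 + 0.236885 = 0.628820.

0.629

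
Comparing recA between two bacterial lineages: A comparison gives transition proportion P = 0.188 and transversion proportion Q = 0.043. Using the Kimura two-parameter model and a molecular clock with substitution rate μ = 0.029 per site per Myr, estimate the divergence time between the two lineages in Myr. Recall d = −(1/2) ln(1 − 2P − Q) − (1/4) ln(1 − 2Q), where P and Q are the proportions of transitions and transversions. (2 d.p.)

5.07

Under the Kimura two-parameter model, d = −½ ln(1 − 2P − Q) − ¼ ln(1 − 2Q).
1 − 2P − Q = 0.581, giving −½ ln(0.581) = 0.271502.
1 − 2Q = 0.914, giving −¼ ln(0.914) = 0.022481.
d = 0.271502 + 0.022481 = 0.293983.
Under a molecular clock d = 2μt, so t = d/(2μ) = 0.293983 / (2 × 0.029) = 5.07 Myr.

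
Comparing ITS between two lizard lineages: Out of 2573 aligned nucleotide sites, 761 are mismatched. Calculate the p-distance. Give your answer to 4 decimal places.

0.2958

p = 761/2573 = 0.295763… ≈ 0.2958 (to 4 d.p.).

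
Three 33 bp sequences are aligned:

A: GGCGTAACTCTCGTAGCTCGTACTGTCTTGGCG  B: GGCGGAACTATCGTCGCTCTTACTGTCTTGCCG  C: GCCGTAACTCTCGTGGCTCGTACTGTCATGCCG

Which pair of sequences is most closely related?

A–B: 5/33 differ, p = 0.152, d = 0.169.
A–C: 4/33 differ, p = 0.121, d = 0.132.
B–C: 6/33 differ, p = 0.182, d = 0.208.
The smallest distance is between A and C.

A and C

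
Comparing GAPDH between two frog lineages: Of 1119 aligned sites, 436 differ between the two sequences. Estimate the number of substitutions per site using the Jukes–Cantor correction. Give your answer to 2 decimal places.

p = 436/1119 ≈ 0.389634.
d = −(3/4) ln(1 − 4p/3) = −0.75 ln(1 − 0.519512) = −0.75 ln(0.480488)
  = −0.75 × (-0.732953) = 0.549715 substitutions/site.

0.55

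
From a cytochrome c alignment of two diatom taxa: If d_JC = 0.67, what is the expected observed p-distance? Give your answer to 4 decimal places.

p = (3/4)(1 − e^(−4d/3)) = 0.75 × (1 − e^(-0.893333)) = 0.75 × (1 − 0.409289) = 0.443033.

0.4430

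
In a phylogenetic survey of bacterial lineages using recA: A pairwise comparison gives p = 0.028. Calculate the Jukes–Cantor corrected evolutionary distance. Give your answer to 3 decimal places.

0.029

d = −(3/4) ln(1 − 4p/3) = −0.75 ln(1 − 0.037333) = −0.75 ln(0.962667)
  = −0.75 × (-0.038048) = 0.028536 substitutions/site.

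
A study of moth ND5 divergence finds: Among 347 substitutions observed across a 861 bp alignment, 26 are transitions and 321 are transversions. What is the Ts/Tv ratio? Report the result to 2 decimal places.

0.08

R = 26/321 = 0.080996… ≈ 0.08 (to 2 d.p.).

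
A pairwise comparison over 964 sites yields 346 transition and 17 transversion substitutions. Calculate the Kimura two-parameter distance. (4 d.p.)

P = 346/964 ≈ 0.358921 and Q = 17/964 ≈ 0.017635.
Under the Kimura two-parameter model, d = −½ ln(1 − 2P − Q) − ¼ ln(1 − 2Q).
1 − 2P − Q = 0.264523, giving −½ ln(0.264523) = 0.664914.
1 − 2Q = 0.96473, giving −¼ ln(0.96473) = 0.008977.
d = 0.664914 + 0.008977 = 0.673891.

0.6739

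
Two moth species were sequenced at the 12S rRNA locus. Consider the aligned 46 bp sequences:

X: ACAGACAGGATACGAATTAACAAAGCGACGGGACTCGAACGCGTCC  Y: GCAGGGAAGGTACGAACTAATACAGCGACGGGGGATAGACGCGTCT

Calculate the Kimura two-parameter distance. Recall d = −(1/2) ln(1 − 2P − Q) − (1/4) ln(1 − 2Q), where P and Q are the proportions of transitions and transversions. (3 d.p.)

0.464

Of 46 sites, 11 differences are transitions and 4 are transversions, so P = 11/46 ≈ 0.23913 and Q = 4/46 ≈ 0.086957.
Under the Kimura two-parameter model, d = −½ ln(1 − 2P − Q) − ¼ ln(1 − 2Q).
1 − 2P − Q = 0.434783, giving −½ ln(0.434783) = 0.416454.
1 − 2Q = 0.826086, giving −¼ ln(0.826086) = 0.047764.
d = 0.416454 + 0.047764 = 0.464218.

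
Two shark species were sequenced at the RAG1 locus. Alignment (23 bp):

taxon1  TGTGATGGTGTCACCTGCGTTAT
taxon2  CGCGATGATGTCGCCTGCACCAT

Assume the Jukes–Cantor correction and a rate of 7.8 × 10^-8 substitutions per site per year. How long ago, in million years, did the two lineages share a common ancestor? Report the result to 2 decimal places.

The sequences differ at 7 of 23 sites (1, 3, 8, 13, 19, 20, 21), so p = 7/23 ≈ 0.304348.
d = −(3/4) ln(1 − 4p/3) = −0.75 ln(1 − 0.405797) = −0.75 ln(0.594203)
  = −0.75 × (-0.520534) = 0.390401 substitutions/site.
Under a molecular clock d = 2μt, so t = d/(2μ) = 0.390401 / (2 × 7.8 × 10^-8) = 2.50 million years.

2.50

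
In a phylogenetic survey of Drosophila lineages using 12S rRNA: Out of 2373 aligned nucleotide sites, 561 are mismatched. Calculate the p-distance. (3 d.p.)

0.236

p = 561/2373 = 0.236409… ≈ 0.236 (to 3 d.p.).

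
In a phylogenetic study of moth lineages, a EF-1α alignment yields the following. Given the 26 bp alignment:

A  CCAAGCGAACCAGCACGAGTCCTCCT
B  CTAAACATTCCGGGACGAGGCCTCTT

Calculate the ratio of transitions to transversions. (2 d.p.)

1.25

Transitions are A↔G and C↔T; transversions are all other mismatches.
Transitions: 5. Transversions: 4.
R = 5/4 = 1.25.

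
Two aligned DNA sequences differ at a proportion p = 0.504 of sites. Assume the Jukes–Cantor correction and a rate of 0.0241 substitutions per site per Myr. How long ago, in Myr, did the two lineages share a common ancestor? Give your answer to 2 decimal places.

17.35

d = −(3/4) ln(1 − 4p/3) = −0.75 ln(1 − 0.672) = −0.75 ln(0.328)
  = −0.75 × (-1.114742) = 0.836057 substitutions/site.
Under a molecular clock d = 2μt, so t = d/(2μ) = 0.836057 / (2 × 0.0241) = 17.35 Myr.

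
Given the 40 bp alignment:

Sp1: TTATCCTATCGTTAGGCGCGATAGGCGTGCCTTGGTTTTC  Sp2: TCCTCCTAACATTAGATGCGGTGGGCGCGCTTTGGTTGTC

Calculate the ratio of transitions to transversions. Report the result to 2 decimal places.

Transitions are A↔G and C↔T; transversions are all other mismatches.
Transitions: 8. Transversions: 3.
R = 8/3 = 2.666666… ≈ 2.67 (to 2 d.p.).

2.67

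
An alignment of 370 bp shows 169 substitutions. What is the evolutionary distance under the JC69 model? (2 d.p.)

p = 169/370 ≈ 0.456757.
d = −(3/4) ln(1 − 4p/3) = −0.75 ln(1 − 0.609009) = −0.75 ln(0.390991)
  = −0.75 × (-0.939071) = 0.704303 substitutions/site.

0.70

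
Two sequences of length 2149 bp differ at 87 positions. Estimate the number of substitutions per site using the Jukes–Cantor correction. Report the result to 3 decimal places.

p = 87/2149 ≈ 0.040484.
d = −(3/4) ln(1 − 4p/3) = −0.75 ln(1 − 0.053979) = −0.75 ln(0.946021)
  = −0.75 × (-0.055491) = 0.041618 substitutions/site.

0.042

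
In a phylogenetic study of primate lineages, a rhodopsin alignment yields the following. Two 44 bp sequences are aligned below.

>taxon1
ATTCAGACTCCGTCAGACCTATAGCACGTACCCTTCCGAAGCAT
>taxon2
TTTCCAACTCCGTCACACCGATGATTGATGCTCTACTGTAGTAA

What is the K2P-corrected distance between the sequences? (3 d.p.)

0.607

Of 44 sites, 9 differences are transitions and 9 are transversions, so P = 9/44 ≈ 0.204545 and Q = 9/44 ≈ 0.204545.
Under the Kimura two-parameter model, d = −½ ln(1 − 2P − Q) − ¼ ln(1 − 2Q).
1 − 2P − Q = 0.386365, giving −½ ln(0.386365) = 0.475486.
1 − 2Q = 0.59091, giving −¼ ln(0.59091) = 0.131523.
d = 0.475486 + 0.131523 = 0.607009.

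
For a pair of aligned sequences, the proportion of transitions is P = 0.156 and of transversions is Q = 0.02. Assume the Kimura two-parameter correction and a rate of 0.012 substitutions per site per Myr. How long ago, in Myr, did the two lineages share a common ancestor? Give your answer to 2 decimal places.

Under the Kimura two-parameter model, d = −½ ln(1 − 2P − Q) − ¼ ln(1 − 2Q).
1 − 2P − Q = 0.668, giving −½ ln(0.668) = 0.201734.
1 − 2Q = 0.96, giving −¼ ln(0.96) = 0.010205.
d = 0.201734 + 0.010205 = 0.211939.
Under a molecular clock d = 2μt, so t = d/(2μ) = 0.211939 / (2 × 0.012) = 8.83 Myr.

8.83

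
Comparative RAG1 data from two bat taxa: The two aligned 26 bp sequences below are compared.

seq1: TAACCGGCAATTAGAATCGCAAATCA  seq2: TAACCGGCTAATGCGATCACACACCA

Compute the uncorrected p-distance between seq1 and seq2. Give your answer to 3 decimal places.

0.308

The sequences differ at 8 of 26 positions (sites 9, 11, 13, 14, 15, 19, 22, 24).
p = 8/26 = 0.307692… ≈ 0.308 (to 3 d.p.).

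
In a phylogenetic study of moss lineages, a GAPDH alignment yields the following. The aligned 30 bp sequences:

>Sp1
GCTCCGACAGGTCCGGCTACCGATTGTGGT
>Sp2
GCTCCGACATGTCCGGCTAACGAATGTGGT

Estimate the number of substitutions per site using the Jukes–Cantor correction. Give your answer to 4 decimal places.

0.1073

The sequences differ at 3 of 30 sites (10, 20, 24), so p = 3/30 = 0.1.
d = −(3/4) ln(1 − 4p/3) = −0.75 ln(1 − 0.133333) = −0.75 ln(0.866667)
  = −0.75 × (-0.143100) = 0.107325 substitutions/site.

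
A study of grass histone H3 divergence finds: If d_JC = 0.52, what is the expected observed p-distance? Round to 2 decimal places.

0.38

p = (3/4)(1 − e^(−4d/3)) = 0.75 × (1 − e^(-0.693333)) = 0.75 × (1 − 0.499907) = 0.375070.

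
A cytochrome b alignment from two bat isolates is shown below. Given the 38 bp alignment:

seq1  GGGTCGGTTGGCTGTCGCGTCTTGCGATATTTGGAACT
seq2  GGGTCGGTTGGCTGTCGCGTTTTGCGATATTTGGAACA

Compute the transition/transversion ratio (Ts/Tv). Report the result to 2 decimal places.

1.00

Transitions are A↔G and C↔T; transversions are all other mismatches.
Transitions: 1. Transversions: 1.
R = 1/1 = 1.00.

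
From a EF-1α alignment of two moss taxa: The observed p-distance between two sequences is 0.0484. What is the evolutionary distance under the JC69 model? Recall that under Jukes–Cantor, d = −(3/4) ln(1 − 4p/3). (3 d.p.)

d = −(3/4) ln(1 − 4p/3) = −0.75 ln(1 − 0.064533) = −0.75 ln(0.935467)
  = −0.75 × (-0.066709) = 0.050032 substitutions/site.

0.050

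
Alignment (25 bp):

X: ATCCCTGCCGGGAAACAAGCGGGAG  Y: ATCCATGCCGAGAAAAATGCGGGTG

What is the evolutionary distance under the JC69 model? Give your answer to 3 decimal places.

0.233

The sequences differ at 5 of 25 sites (5, 11, 16, 18, 24), so p = 5/25 = 0.2.
d = −(3/4) ln(1 − 4p/3) = −0.75 ln(1 − 0.266667) = −0.75 ln(0.733333)
  = −0.75 × (-0.310155) = 0.232616 substitutions/site.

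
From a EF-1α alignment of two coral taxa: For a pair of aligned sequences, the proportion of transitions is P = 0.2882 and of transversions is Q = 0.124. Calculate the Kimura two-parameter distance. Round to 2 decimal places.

0.67

Under the Kimura two-parameter model, d = −½ ln(1 − 2P − Q) − ¼ ln(1 − 2Q).
1 − 2P − Q = 0.2996, giving −½ ln(0.2996) = 0.602654.
1 − 2Q = 0.752, giving −¼ ln(0.752) = 0.071255.
d = 0.602654 + 0.071255 = 0.673909.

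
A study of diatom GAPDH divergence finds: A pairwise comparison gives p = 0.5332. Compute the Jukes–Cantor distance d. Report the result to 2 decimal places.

d = −(3/4) ln(1 − 4p/3) = −0.75 ln(1 − 0.710933) = −0.75 ln(0.289067)
  = −0.75 × (-1.241097) = 0.930823 substitutions/site.

0.93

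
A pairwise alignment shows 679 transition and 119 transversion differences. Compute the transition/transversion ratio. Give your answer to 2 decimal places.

R = 679/119 = 5.705882… ≈ 5.71 (to 2 d.p.).

5.71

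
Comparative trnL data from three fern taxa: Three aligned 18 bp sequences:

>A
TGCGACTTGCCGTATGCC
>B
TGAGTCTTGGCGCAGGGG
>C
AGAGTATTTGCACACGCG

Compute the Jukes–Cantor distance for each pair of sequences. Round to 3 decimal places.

A–B: 7/18 sites differ → p ≈ 0.388889, d = −0.75 ln(1 − 0.518519) = 0.548166 ≈ 0.548.
A–C: 10/18 sites differ → p ≈ 0.555556, d = −0.75 ln(1 − 0.740741) = 1.012446 ≈ 1.012.
B–C: 6/18 sites differ → p ≈ 0.333333, d = −0.75 ln(1 − 0.444444) = 0.440839 ≈ 0.441.

d(A,B) = 0.548, d(A,C) = 1.012, d(B,C) = 0.441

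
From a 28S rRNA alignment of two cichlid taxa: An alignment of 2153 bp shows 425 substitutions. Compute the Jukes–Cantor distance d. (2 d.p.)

p = 425/2153 ≈ 0.197399.
d = −(3/4) ln(1 − 4p/3) = −0.75 ln(1 − 0.263199) = −0.75 ln(0.736801)
  = −0.75 × (-0.305437) = 0.229078 substitutions/site.

0.23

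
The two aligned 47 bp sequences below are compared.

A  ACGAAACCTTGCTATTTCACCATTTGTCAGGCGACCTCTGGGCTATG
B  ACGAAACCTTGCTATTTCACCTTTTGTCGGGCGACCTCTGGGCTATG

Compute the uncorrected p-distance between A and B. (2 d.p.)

The sequences differ at 2 of 47 positions (sites 22, 29).
p = 2/47 = 0.042553… ≈ 0.04 (to 2 d.p.).

0.04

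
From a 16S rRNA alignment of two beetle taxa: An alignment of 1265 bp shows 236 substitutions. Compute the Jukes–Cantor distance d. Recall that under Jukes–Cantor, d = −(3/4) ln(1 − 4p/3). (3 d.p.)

0.215

p = 236/1265 ≈ 0.186561.
d = −(3/4) ln(1 − 4p/3) = −0.75 ln(1 − 0.248748) = −0.75 ln(0.751252)
  = −0.75 × (-0.286014) = 0.214511 substitutions/site.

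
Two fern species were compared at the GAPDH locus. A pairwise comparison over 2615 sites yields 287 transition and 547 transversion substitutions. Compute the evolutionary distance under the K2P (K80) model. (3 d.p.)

0.415

P = 287/2615 ≈ 0.109751 and Q = 547/2615 ≈ 0.209178.
Under the Kimura two-parameter model, d = −½ ln(1 − 2P − Q) − ¼ ln(1 − 2Q).
1 − 2P − Q = 0.57132, giving −½ ln(0.57132) = 0.279903.
1 − 2Q = 0.581644, giving −¼ ln(0.581644) = 0.135474.
d = 0.279903 + 0.135474 = 0.415377.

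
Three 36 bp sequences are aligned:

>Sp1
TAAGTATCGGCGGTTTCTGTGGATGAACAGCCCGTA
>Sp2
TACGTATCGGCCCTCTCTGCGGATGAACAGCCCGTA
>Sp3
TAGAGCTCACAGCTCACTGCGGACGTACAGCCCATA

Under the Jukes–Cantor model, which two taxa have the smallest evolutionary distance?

Sp1–Sp2: 5/36 differ, p = 0.139, d = 0.154.
Sp1–Sp3: 14/36 differ, p = 0.389, d = 0.548.
Sp2–Sp3: 12/36 differ, p = 0.333, d = 0.441.
The smallest distance is between Sp1 and Sp2.

Sp1 and Sp2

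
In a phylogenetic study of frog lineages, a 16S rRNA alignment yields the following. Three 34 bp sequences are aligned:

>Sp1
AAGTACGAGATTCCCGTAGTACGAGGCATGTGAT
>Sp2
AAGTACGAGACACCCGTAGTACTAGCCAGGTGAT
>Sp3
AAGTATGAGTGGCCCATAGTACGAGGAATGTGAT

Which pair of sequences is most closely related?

Sp1–Sp2: 5/34 differ, p = 0.147, d = 0.164.
Sp1–Sp3: 6/34 differ, p = 0.176, d = 0.201.
Sp2–Sp3: 9/34 differ, p = 0.265, d = 0.326.
The smallest distance is between Sp1 and Sp2.

Sp1 and Sp2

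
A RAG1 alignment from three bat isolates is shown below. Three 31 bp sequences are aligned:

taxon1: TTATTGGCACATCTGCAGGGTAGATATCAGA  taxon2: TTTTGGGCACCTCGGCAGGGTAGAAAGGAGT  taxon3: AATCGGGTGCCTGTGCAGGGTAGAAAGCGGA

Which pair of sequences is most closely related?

taxon1–taxon2: 8/31 differ, p = 0.258, d = 0.316.
taxon1–taxon3: 12/31 differ, p = 0.387, d = 0.544.
taxon2–taxon3: 10/31 differ, p = 0.323, d = 0.422.
The smallest distance is between taxon1 and taxon2.

taxon1 and taxon2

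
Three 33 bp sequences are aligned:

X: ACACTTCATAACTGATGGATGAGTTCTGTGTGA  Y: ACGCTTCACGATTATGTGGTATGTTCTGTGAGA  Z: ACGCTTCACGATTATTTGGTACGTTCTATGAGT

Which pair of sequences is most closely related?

X–Y: 12/33 differ, p = 0.364, d = 0.497.
X–Z: 13/33 differ, p = 0.394, d = 0.559.
Y–Z: 4/33 differ, p = 0.121, d = 0.132.
The smallest distance is between Y and Z.

Y and Z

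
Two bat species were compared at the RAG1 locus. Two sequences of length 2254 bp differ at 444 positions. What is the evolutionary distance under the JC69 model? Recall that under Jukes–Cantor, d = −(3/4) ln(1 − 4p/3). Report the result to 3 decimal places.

p = 444/2254 ≈ 0.196983.
d = −(3/4) ln(1 − 4p/3) = −0.75 ln(1 − 0.262644) = −0.75 ln(0.737356)
  = −0.75 × (-0.304684) = 0.228513 substitutions/site.

0.229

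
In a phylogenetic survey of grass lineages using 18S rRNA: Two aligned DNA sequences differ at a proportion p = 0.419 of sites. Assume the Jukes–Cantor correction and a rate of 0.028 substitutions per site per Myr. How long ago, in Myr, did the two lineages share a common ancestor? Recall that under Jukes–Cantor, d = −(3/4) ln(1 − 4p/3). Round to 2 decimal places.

d = −(3/4) ln(1 − 4p/3) = −0.75 ln(1 − 0.558667) = −0.75 ln(0.441333)
  = −0.75 × (-0.817956) = 0.613467 substitutions/site.
Under a molecular clock d = 2μt, so t = d/(2μ) = 0.613467 / (2 × 0.028) = 10.95 Myr.

10.95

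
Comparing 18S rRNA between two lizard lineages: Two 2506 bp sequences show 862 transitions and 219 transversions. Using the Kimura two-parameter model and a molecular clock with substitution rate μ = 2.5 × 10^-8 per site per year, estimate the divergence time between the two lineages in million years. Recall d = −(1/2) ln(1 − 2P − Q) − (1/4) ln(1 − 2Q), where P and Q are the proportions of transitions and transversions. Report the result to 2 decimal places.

15.89

P = 862/2506 ≈ 0.343974 and Q = 219/2506 ≈ 0.08739.
Under the Kimura two-parameter model, d = −½ ln(1 − 2P − Q) − ¼ ln(1 − 2Q).
1 − 2P − Q = 0.224662, giving −½ ln(0.224662) = 0.746579.
1 − 2Q = 0.82522, giving −¼ ln(0.82522) = 0.048026.
d = 0.746579 + 0.048026 = 0.794605.
Under a molecular clock d = 2μt, so t = d/(2μ) = 0.794605 / (2 × 2.5 × 10^-8) = 15.89 million years.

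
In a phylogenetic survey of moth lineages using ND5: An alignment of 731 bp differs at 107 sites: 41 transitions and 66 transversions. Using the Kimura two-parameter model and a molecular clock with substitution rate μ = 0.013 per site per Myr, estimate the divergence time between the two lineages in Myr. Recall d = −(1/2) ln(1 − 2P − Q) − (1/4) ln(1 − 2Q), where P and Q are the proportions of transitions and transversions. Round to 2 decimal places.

P = 41/731 ≈ 0.056088 and Q = 66/731 ≈ 0.090287.
Under the Kimura two-parameter model, d = −½ ln(1 − 2P − Q) − ¼ ln(1 − 2Q).
1 − 2P − Q = 0.797537, giving −½ ln(0.797537) = 0.113114.
1 − 2Q = 0.819426, giving −¼ ln(0.819426) = 0.049788.
d = 0.113114 + 0.049788 = 0.162902.
Under a molecular clock d = 2μt, so t = d/(2μ) = 0.162902 / (2 × 0.013) = 6.27 Myr.

6.27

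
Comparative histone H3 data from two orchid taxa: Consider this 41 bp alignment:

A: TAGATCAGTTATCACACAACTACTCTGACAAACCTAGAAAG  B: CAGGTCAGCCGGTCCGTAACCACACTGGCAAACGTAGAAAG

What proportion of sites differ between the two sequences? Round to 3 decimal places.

0.341

The sequences differ at 14 of 41 positions.
p = 14/41 = 0.341463… ≈ 0.341 (to 3 d.p.).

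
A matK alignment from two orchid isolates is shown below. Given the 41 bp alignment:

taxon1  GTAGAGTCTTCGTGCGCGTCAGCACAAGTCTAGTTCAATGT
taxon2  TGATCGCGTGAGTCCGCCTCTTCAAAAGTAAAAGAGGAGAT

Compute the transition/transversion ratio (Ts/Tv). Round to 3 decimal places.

Transitions are A↔G and C↔T; transversions are all other mismatches.
Transitions: 4. Transversions: 18.
R = 4/18 = 0.222222… ≈ 0.222 (to 3 d.p.).

0.222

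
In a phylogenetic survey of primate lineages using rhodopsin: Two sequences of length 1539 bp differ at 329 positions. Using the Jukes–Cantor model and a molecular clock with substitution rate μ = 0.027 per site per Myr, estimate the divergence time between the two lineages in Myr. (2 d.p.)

4.66

p = 329/1539 ≈ 0.213775.
d = −(3/4) ln(1 − 4p/3) = −0.75 ln(1 − 0.285033) = −0.75 ln(0.714967)
  = −0.75 × (-0.335519) = 0.251639 substitutions/site.
Under a molecular clock d = 2μt, so t = d/(2μ) = 0.251639 / (2 × 0.027) = 4.66 Myr.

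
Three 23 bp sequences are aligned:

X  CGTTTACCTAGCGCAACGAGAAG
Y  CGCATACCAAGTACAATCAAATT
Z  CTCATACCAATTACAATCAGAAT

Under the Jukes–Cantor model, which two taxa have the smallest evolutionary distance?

X–Y: 10/23 differ, p = 0.435, d = 0.650.
X–Z: 10/23 differ, p = 0.435, d = 0.650.
Y–Z: 4/23 differ, p = 0.174, d = 0.198.
The smallest distance is between Y and Z.

Y and Z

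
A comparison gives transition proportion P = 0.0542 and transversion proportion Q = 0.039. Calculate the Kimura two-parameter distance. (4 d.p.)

Under the Kimura two-parameter model, d = −½ ln(1 − 2P − Q) − ¼ ln(1 − 2Q).
1 − 2P − Q = 0.8526, giving −½ ln(0.8526) = 0.079732.
1 − 2Q = 0.922, giving −¼ ln(0.922) = 0.020303.
d = 0.079732 + 0.020303 = 0.100035.

0.1000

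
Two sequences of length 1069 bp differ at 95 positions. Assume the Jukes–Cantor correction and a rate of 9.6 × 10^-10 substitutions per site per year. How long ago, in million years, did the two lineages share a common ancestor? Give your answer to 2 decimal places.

49.27

p = 95/1069 ≈ 0.088868.
d = −(3/4) ln(1 − 4p/3) = −0.75 ln(1 − 0.118491) = −0.75 ln(0.881509)
  = −0.75 × (-0.126120) = 0.094590 substitutions/site.
Under a molecular clock d = 2μt, so t = d/(2μ) = 0.094590 / (2 × 9.6 × 10^-10) = 49.27 million years.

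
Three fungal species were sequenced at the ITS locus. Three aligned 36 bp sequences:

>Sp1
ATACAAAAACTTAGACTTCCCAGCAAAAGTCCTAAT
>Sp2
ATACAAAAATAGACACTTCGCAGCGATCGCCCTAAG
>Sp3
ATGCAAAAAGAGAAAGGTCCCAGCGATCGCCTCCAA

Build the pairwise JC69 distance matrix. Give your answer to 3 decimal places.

Sp1–Sp2: 10/36 sites differ → p ≈ 0.277778, d = −0.75 ln(1 − 0.370371) = 0.346968 ≈ 0.347.
Sp1–Sp3: 15/36 sites differ → p ≈ 0.416667, d = −0.75 ln(1 − 0.555556) = 0.608198 ≈ 0.608.
Sp2–Sp3: 10/36 sites differ → p ≈ 0.277778, d = −0.75 ln(1 − 0.370371) = 0.346968 ≈ 0.347.

d(Sp1,Sp2) = 0.347, d(Sp1,Sp3) = 0.608, d(Sp2,Sp3) = 0.347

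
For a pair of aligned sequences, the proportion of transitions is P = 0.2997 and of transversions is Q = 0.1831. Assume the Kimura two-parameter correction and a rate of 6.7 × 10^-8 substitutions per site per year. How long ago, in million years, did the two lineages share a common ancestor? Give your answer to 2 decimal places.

Under the Kimura two-parameter model, d = −½ ln(1 − 2P − Q) − ¼ ln(1 − 2Q).
1 − 2P − Q = 0.2175, giving −½ ln(0.2175) = 0.762778.
1 − 2Q = 0.6338, giving −¼ ln(0.6338) = 0.114005.
d = 0.762778 + 0.114005 = 0.876783.
Under a molecular clock d = 2μt, so t = d/(2μ) = 0.876783 / (2 × 6.7 × 10^-8) = 6.54 million years.

6.54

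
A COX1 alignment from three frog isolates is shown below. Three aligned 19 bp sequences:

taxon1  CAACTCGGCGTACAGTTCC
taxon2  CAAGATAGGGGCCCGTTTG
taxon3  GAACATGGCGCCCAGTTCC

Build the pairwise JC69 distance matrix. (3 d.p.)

d(taxon1,taxon2) = 0.907, d(taxon1,taxon3) = 0.324, d(taxon2,taxon3) = 0.618

taxon1–taxon2: 10/19 sites differ → p ≈ 0.526316, d = −0.75 ln(1 − 0.701755) = 0.907380 ≈ 0.907.
taxon1–taxon3: 5/19 sites differ → p ≈ 0.263158, d = −0.75 ln(1 − 0.350877) = 0.324100 ≈ 0.324.
taxon2–taxon3: 8/19 sites differ → p ≈ 0.421053, d = −0.75 ln(1 − 0.561404) = 0.618132 ≈ 0.618.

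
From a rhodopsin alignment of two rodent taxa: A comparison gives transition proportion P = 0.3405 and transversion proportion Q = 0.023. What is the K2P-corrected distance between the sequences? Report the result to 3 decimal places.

0.620

Under the Kimura two-parameter model, d = −½ ln(1 − 2P − Q) − ¼ ln(1 − 2Q).
1 − 2P − Q = 0.296, giving −½ ln(0.296) = 0.608698.
1 − 2Q = 0.954, giving −¼ ln(0.954) = 0.011773.
d = 0.608698 + 0.011773 = 0.620471.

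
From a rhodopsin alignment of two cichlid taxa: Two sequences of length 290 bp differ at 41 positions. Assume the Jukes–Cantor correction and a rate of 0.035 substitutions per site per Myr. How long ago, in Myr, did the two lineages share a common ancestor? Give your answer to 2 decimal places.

2.24

p = 41/290 ≈ 0.141379.
d = −(3/4) ln(1 − 4p/3) = −0.75 ln(1 − 0.188505) = −0.75 ln(0.811495)
  = −0.75 × (-0.208877) = 0.156658 substitutions/site.
Under a molecular clock d = 2μt, so t = d/(2μ) = 0.156658 / (2 × 0.035) = 2.24 Myr.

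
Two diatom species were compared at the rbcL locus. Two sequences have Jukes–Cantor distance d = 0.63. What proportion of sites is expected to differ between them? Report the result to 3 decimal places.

p = (3/4)(1 − e^(−4d/3)) = 0.75 × (1 − e^(-0.84)) = 0.75 × (1 − 0.431711) = 0.426217.

0.426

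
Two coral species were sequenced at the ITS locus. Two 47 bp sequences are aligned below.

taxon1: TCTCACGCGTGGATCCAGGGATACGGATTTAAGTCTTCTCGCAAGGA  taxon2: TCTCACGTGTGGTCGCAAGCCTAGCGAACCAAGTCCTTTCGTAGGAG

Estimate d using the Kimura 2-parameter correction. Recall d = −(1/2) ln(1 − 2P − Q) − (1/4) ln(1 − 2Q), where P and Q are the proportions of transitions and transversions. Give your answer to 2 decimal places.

Of 47 sites, 11 differences are transitions and 7 are transversions, so P = 11/47 ≈ 0.234043 and Q = 7/47 ≈ 0.148936.
Under the Kimura two-parameter model, d = −½ ln(1 − 2P − Q) − ¼ ln(1 − 2Q).
1 − 2P − Q = 0.382978, giving −½ ln(0.382978) = 0.479889.
1 − 2Q = 0.702128, giving −¼ ln(0.702128) = 0.088410.
d = 0.479889 + 0.088410 = 0.568299.

0.57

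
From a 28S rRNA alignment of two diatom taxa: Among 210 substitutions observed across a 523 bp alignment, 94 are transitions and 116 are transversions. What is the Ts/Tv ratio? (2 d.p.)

0.81

R = 94/116 = 0.810344… ≈ 0.81 (to 2 d.p.).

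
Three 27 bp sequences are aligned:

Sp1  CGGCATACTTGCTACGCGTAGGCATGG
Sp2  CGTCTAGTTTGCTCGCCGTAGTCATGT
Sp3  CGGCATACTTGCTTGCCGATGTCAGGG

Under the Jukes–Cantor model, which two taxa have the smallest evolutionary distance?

Sp1–Sp2: 10/27 differ, p = 0.370, d = 0.511.
Sp1–Sp3: 7/27 differ, p = 0.259, d = 0.318.
Sp2–Sp3: 10/27 differ, p = 0.370, d = 0.511.
The smallest distance is between Sp1 and Sp3.

Sp1 and Sp3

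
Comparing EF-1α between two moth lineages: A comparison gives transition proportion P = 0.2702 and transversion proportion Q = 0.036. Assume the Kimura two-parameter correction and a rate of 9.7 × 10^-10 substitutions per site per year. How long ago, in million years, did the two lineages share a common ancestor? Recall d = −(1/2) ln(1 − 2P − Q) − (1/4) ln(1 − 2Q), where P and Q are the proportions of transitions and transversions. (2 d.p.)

Under the Kimura two-parameter model, d = −½ ln(1 − 2P − Q) − ¼ ln(1 − 2Q).
1 − 2P − Q = 0.4236, giving −½ ln(0.4236) = 0.429483.
1 − 2Q = 0.928, giving −¼ ln(0.928) = 0.018681.
d = 0.429483 + 0.018681 = 0.448164.
Under a molecular clock d = 2μt, so t = d/(2μ) = 0.448164 / (2 × 9.7 × 10^-10) = 231.01 million years.

231.01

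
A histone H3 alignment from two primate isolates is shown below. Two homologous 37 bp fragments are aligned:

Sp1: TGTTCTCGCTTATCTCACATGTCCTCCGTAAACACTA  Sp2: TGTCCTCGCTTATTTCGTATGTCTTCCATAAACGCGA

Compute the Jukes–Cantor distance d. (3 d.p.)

0.255

The sequences differ at 8 of 37 sites (4, 14, 17, 18, 24, 28, 34, 36), so p = 8/37 ≈ 0.216216.
d = −(3/4) ln(1 − 4p/3) = −0.75 ln(1 − 0.288288) = −0.75 ln(0.711712)
  = −0.75 × (-0.340082) = 0.255062 substitutions/site.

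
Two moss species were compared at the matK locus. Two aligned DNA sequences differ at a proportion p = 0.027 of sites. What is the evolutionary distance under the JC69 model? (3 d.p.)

0.027

d = −(3/4) ln(1 − 4p/3) = −0.75 ln(1 − 0.036) = −0.75 ln(0.964)
  = −0.75 × (-0.036664) = 0.027498 substitutions/site.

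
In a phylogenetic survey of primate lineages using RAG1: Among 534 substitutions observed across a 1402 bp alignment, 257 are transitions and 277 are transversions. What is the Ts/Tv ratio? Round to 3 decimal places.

0.928

R = 257/277 = 0.927797… ≈ 0.928 (to 3 d.p.).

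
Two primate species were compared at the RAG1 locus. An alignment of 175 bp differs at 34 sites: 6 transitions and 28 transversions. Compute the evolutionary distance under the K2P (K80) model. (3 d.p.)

P = 6/175 ≈ 0.034286 and Q = 28/175 = 0.16.
Under the Kimura two-parameter model, d = −½ ln(1 − 2P − Q) − ¼ ln(1 − 2Q).
1 − 2P − Q = 0.771428, giving −½ ln(0.771428) = 0.129756.
1 − 2Q = 0.68, giving −¼ ln(0.68) = 0.096416.
d = 0.129756 + 0.096416 = 0.226172.

0.226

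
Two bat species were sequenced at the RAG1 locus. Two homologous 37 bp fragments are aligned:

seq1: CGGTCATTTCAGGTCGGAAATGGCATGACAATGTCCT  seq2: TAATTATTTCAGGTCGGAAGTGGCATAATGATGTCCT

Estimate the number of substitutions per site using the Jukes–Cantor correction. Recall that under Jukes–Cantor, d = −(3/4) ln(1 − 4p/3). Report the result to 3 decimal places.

The sequences differ at 8 of 37 sites (1, 2, 3, 5, 20, 27, 29, 30), so p = 8/37 ≈ 0.216216.
d = −(3/4) ln(1 − 4p/3) = −0.75 ln(1 − 0.288288) = −0.75 ln(0.711712)
  = −0.75 × (-0.340082) = 0.255062 substitutions/site.

0.255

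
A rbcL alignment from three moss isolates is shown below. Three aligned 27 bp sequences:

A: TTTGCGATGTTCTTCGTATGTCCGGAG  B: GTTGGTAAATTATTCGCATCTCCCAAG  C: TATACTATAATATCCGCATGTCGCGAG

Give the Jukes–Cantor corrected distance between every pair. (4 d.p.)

A–B: 10/27 sites differ → p ≈ 0.37037, d = −0.75 ln(1 − 0.493827) = 0.510658 ≈ 0.5107.
A–C: 10/27 sites differ → p ≈ 0.37037, d = −0.75 ln(1 − 0.493827) = 0.510658 ≈ 0.5107.
B–C: 10/27 sites differ → p ≈ 0.37037, d = −0.75 ln(1 − 0.493827) = 0.510658 ≈ 0.5107.

d(A,B) = 0.5107, d(A,C) = 0.5107, d(B,C) = 0.5107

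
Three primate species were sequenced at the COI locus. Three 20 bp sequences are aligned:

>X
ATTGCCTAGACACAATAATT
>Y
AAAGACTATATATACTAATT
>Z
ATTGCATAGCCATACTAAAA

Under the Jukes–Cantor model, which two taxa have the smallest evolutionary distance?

X–Y: 7/20 differ, p = 0.350, d = 0.471.
X–Z: 6/20 differ, p = 0.300, d = 0.383.
Y–Z: 9/20 differ, p = 0.450, d = 0.687.
The smallest distance is between X and Z.

X and Z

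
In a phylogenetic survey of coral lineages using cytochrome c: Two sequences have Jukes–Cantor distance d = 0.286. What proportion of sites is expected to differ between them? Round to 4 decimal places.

p = (3/4)(1 − e^(−4d/3)) = 0.75 × (1 − e^(-0.381333)) = 0.75 × (1 − 0.682950) = 0.237788.

0.2378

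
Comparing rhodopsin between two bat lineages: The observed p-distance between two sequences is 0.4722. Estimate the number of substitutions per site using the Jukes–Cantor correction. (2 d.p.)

d = −(3/4) ln(1 − 4p/3) = −0.75 ln(1 − 0.6296) = −0.75 ln(0.3704)
  = −0.75 × (-0.993172) = 0.744879 substitutions/site.

0.74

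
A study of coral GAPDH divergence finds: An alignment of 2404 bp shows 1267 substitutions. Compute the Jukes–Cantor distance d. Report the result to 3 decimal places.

0.910

p = 1267/2404 ≈ 0.527038.
d = −(3/4) ln(1 − 4p/3) = −0.75 ln(1 − 0.702717) = −0.75 ln(0.297283)
  = −0.75 × (-1.213071) = 0.909803 substitutions/site.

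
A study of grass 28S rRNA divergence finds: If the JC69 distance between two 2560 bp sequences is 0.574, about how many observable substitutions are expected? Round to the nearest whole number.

1027

Invert JC69: p = (3/4)(1 − e^(−4d/3)) = 0.75 × (1 − e^(-0.765333)) = 0.75 × (1 − 0.465179) = 0.401116.
Expected differing sites = pL ≈ 0.401116 × 2560 = 1026.85696 ≈ 1027.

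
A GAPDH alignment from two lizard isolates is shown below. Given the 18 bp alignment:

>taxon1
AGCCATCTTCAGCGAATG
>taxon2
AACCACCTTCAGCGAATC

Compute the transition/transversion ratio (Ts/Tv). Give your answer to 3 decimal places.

2.000

Transitions are A↔G and C↔T; transversions are all other mismatches.
Transitions: 2. Transversions: 1.
R = 2/1 = 2.000.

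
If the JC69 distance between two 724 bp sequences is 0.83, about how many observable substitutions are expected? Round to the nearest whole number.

Invert JC69: p = (3/4)(1 − e^(−4d/3)) = 0.75 × (1 − e^(-1.106667)) = 0.75 × (1 − 0.330659) = 0.502006.
Expected differing sites = pL ≈ 0.502006 × 724 = 363.452344 ≈ 363.

363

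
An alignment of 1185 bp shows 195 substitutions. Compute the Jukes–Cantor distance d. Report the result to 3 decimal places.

0.186

p = 195/1185 ≈ 0.164557.
d = −(3/4) ln(1 − 4p/3) = −0.75 ln(1 − 0.219409) = −0.75 ln(0.780591)
  = −0.75 × (-0.247704) = 0.185778 substitutions/site.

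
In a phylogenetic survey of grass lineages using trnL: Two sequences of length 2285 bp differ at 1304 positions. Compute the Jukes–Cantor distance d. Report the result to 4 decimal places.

1.0732

p = 1304/2285 ≈ 0.570678.
d = −(3/4) ln(1 − 4p/3) = −0.75 ln(1 − 0.760904) = −0.75 ln(0.239096)
  = −0.75 × (-1.430890) = 1.073168 substitutions/site.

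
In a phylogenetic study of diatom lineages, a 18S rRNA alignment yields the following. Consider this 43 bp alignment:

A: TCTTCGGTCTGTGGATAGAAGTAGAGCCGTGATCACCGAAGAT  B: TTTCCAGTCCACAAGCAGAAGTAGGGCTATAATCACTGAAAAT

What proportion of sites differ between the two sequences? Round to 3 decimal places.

The sequences differ at 16 of 43 positions.
p = 16/43 = 0.372093… ≈ 0.372 (to 3 d.p.).

0.372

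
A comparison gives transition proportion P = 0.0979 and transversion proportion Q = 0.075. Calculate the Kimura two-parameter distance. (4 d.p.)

Under the Kimura two-parameter model, d = −½ ln(1 − 2P − Q) − ¼ ln(1 − 2Q).
1 − 2P − Q = 0.7292, giving −½ ln(0.7292) = 0.157904.
1 − 2Q = 0.85, giving −¼ ln(0.85) = 0.040630.
d = 0.157904 + 0.040630 = 0.198534.

0.1985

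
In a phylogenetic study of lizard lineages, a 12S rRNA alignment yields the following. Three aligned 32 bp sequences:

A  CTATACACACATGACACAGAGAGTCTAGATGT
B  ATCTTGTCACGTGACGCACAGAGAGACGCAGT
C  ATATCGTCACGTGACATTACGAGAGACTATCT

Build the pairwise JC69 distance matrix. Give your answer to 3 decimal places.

d(A,B) = 0.657, d(A,C) = 0.736, d(B,C) = 0.460

A–B: 14/32 sites differ → p = 0.4375, d = −0.75 ln(1 − 0.583333) = 0.656601 ≈ 0.657.
A–C: 15/32 sites differ → p = 0.46875, d = −0.75 ln(1 − 0.625) = 0.735622 ≈ 0.736.
B–C: 11/32 sites differ → p = 0.34375, d = −0.75 ln(1 − 0.458333) = 0.459828 ≈ 0.460.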